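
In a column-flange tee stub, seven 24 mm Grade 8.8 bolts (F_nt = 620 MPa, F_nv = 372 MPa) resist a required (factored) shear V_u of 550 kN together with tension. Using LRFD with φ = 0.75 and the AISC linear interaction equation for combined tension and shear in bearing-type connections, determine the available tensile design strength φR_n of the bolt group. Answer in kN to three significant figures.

A_b = π·24²/4 = 452.4 mm²; f_rv = 550 × 1000 / (7 × 452.4) = 173.7 MPa.
F'_nt = 1.3 F_nt − (F_nt / φF_nv) f_rv = 1.3·620 − (620/(0.75·372))·173.7 = 420 MPa, capped at F_nt → F'_nt = 420 MPa.
R_n = F'_nt · A_b · n = 420 × 452.4 × 7 / 1000 = 1330 kN.
Design strength φR_n = 0.75 × 1330 = 998 kN.

998 kN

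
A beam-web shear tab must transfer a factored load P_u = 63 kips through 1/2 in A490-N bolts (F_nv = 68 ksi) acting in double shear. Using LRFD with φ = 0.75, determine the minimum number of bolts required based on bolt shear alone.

A_b = π·0.5²/4 = 0.1963 in².
Per-bolt design strength φR_n = 0.75 × 68 × 0.1963 × 2 = 20.03 kips.
n ≥ 63 / 20.03 = 3.146 → use 4 bolts.

4 bolts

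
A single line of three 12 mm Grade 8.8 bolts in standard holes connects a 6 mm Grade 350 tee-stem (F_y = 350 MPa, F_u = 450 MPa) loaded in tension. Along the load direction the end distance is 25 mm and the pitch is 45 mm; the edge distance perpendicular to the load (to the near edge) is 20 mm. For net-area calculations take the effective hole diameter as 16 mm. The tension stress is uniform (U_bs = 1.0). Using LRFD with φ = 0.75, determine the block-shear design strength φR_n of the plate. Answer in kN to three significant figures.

Shear plane L_v = 25 + 2·45 = 115 mm; A_gv = 115 × 6 = 690 mm².
A_nv = (115 − 2.5·16) × 6 = 450 mm².
A_nt = (20 − 0.5·16) × 6 = 72 mm².
0.6 F_u A_nv = 121.5 kN; 0.6 F_y A_gv = 144.9 kN → shear rupture governs the shear term.
R_n = 121.5 + 1.0 × 450 × 72 / 1000 = 153.9 kN.
Design strength φR_n = 0.75 × 153.9 = 115 kN.

115 kN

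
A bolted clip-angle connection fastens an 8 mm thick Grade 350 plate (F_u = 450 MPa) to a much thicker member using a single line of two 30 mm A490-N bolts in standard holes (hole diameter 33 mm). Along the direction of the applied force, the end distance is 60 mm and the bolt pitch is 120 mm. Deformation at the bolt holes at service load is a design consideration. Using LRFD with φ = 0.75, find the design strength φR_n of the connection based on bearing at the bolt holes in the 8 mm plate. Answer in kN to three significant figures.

335 kN

Per bolt r_n = 1.2 l_c t F_u ≤ 2.4 d t F_u; upper limit = 2.4 × 30 × 8 × 450 / 1000 = 259.2 kN.
Edge bolt: l_c = 60 − 33/2 = 43.5 mm → 1.2 × 43.5 × 8 × 450 / 1000 = 187.9 → r_n = 187.9 kN.
Interior bolts: l_c = 120 − 33 = 87 mm → 1.2 × 87 × 8 × 450 / 1000 = 375.8 → r_n = 259.2 kN.
R_n = 1 × 187.9 + 1 × 259.2 = 447.1 kN.
Design strength φR_n = 0.75 × 447.1 = 335 kN.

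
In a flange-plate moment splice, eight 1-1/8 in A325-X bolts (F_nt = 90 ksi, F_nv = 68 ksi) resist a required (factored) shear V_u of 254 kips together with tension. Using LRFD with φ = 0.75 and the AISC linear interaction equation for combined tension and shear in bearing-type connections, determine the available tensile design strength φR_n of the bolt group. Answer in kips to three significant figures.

362 kips

A_b = π·1.125²/4 = 0.994 in²; f_rv = 254 / (8 × 0.994) = 31.94 ksi.
F'_nt = 1.3 F_nt − (F_nt / φF_nv) f_rv = 1.3·90 − (90/(0.75·68))·31.94 = 60.63 ksi, capped at F_nt → F'_nt = 60.63 ksi.
R_n = F'_nt · A_b · n = 60.63 × 0.994 × 8 = 482.2 kips.
Design strength φR_n = 0.75 × 482.2 = 362 kips.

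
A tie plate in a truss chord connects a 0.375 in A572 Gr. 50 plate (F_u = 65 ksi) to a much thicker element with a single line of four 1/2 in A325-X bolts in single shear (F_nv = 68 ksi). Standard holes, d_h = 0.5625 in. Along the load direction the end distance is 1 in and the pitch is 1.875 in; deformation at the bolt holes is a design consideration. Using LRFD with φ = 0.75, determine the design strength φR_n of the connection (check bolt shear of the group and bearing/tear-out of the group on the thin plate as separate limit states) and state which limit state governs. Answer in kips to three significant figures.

40.1 kips (bolt shear governs)

Bolt shear: A_b = π·0.5²/4 = 0.1963 in²; R_n = 68 × 0.1963 × 4 × 1 = 53.41 kips → 0.75 × 53.41 = 40.1 kips.
Bearing (1.2 l_c t F_u ≤ 2.4 d t F_u): upper limit = 2.4·0.5·0.375·65 = 29.25 kips.
  Edge l_c = 1 − 0.5625/2 = 0.7188 → r_n = 21.02 kips; interior l_c = 1.875 − 0.5625 = 1.312 → r_n = 29.25 kips.
  R_n,bearing = 1·21.02 + 3·29.25 = 108.8 kips → 0.75 × 108.8 = 81.6 kips.
Bolt shear governs: 40.1 kips.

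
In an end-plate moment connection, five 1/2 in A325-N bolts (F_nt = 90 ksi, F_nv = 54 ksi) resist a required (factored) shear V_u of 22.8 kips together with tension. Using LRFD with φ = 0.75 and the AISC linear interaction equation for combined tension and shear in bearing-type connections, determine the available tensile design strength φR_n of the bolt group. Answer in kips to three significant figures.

A_b = π·0.5²/4 = 0.1963 in²; f_rv = 22.8 / (5 × 0.1963) = 23.22 ksi.
F'_nt = 1.3 F_nt − (F_nt / φF_nv) f_rv = 1.3·90 − (90/(0.75·54))·23.22 = 65.39 ksi, capped at F_nt → F'_nt = 65.39 ksi.
R_n = F'_nt · A_b · n = 65.39 × 0.1963 × 5 = 64.2 kips.
Design strength φR_n = 0.75 × 64.2 = 48.1 kips.

48.1 kips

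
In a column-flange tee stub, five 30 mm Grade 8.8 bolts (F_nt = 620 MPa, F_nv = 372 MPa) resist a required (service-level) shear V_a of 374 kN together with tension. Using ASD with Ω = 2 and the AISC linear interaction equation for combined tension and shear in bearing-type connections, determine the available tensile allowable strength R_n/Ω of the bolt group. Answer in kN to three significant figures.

A_b = π·30²/4 = 706.9 mm²; f_rv = 374 × 1000 / (5 × 706.9) = 105.8 MPa.
F'_nt = 1.3 F_nt − (Ω F_nt / F_nv) f_rv = 1.3·620 − (2·620/372)·105.8 = 453.3 MPa, capped at F_nt → F'_nt = 453.3 MPa.
R_n = F'_nt · A_b · n = 453.3 × 706.9 × 5 / 1000 = 1602 kN.
Allowable strength R_n/Ω = 1602 / 2 = 801 kN.

801 kN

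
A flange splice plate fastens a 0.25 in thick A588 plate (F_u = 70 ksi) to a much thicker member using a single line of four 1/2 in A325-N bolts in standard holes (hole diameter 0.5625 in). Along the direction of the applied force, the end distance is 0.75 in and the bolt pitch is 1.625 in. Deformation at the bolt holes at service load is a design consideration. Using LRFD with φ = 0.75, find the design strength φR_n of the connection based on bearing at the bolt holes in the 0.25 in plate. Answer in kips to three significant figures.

54.6 kips

Per bolt r_n = 1.2 l_c t F_u ≤ 2.4 d t F_u; upper limit = 2.4 × 0.5 × 0.25 × 70 = 21 kips.
Edge bolt: l_c = 0.75 − 0.5625/2 = 0.4688 in → 1.2 × 0.4688 × 0.25 × 70 = 9.844 → r_n = 9.844 kips.
Interior bolts: l_c = 1.625 − 0.5625 = 1.062 in → 1.2 × 1.062 × 0.25 × 70 = 22.31 → r_n = 21 kips.
R_n = 1 × 9.844 + 3 × 21 = 72.84 kips.
Design strength φR_n = 0.75 × 72.84 = 54.6 kips.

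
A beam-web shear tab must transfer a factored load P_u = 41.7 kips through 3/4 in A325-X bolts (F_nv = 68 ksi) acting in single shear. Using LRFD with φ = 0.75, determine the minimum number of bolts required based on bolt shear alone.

A_b = π·0.75²/4 = 0.4418 in².
Per-bolt design strength φR_n = 0.75 × 68 × 0.4418 × 1 = 22.53 kips.
n ≥ 41.7 / 22.53 = 1.851 → use 2 bolts.

2 bolts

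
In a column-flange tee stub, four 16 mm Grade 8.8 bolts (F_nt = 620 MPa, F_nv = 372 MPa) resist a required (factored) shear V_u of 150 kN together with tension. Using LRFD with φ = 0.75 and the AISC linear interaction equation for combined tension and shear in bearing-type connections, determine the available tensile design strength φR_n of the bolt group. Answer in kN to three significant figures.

236 kN

A_b = π·16²/4 = 201.1 mm²; f_rv = 150 × 1000 / (4 × 201.1) = 186.5 MPa.
F'_nt = 1.3 F_nt − (F_nt / φF_nv) f_rv = 1.3·620 − (620/(0.75·372))·186.5 = 391.5 MPa, capped at F_nt → F'_nt = 391.5 MPa.
R_n = F'_nt · A_b · n = 391.5 × 201.1 × 4 / 1000 = 314.9 kN.
Design strength φR_n = 0.75 × 314.9 = 236 kN.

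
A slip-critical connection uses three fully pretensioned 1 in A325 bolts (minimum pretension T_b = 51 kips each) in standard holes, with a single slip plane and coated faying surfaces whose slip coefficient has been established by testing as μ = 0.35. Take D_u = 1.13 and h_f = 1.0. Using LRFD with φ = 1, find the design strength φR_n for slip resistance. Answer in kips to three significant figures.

60.5 kips

R_n = μ · D_u · h_f · T_b · n_s · n_b = 0.35 × 1.13 × 1.0 × 51 × 1 × 3 = 60.51 kips.
Design strength φR_n = 1 × 60.51 = 60.5 kips.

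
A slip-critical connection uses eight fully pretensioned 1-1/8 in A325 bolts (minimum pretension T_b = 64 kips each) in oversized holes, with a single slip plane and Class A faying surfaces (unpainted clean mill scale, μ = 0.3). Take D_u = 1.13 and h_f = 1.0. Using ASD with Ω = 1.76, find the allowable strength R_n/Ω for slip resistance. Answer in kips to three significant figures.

98.6 kips

R_n = μ · D_u · h_f · T_b · n_s · n_b = 0.3 × 1.13 × 1.0 × 64 × 1 × 8 = 173.6 kips.
Allowable strength R_n/Ω = 173.6 / 1.76 = 98.6 kips.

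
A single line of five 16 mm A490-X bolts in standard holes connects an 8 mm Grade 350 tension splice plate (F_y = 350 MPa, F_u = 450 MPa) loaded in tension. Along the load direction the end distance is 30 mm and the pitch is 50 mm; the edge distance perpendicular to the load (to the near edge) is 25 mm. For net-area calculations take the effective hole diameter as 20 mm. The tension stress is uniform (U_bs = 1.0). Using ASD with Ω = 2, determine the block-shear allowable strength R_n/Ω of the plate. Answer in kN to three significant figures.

Shear plane L_v = 30 + 4·50 = 230 mm; A_gv = 230 × 8 = 1840 mm².
A_nv = (230 − 4.5·20) × 8 = 1120 mm².
A_nt = (25 − 0.5·20) × 8 = 120 mm².
0.6 F_u A_nv = 302.4 kN; 0.6 F_y A_gv = 386.4 kN → shear rupture governs the shear term.
R_n = 302.4 + 1.0 × 450 × 120 / 1000 = 356.4 kN.
Allowable strength R_n/Ω = 356.4 / 2 = 178 kN.

178 kN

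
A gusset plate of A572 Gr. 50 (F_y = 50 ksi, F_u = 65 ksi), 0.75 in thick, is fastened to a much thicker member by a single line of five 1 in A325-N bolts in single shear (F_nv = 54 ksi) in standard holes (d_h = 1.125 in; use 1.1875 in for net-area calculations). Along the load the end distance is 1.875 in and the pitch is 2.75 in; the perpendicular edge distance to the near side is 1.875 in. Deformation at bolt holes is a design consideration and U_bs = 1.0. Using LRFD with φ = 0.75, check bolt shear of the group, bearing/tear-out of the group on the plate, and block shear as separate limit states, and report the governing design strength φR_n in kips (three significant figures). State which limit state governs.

159 kips (bolt shear governs)

Bolt shear: A_b = π·1²/4 = 0.7854 in²; R_n = 54 × 0.7854 × 5 × 1 = 212.1 kips → 0.75 × 212.1 = 159 kips.
Bearing: edge l_c = 1.312, r_n = 76.78 kips; interior l_c = 1.625, r_n = 95.06 kips; R_n = 76.78 + 4·95.06 = 457 kips → 343 kips.
Block shear: A_gv = 9.656, A_nv = 5.648, A_nt = 0.9609 in²; R_n = min(0.6F_uA_nv, 0.6F_yA_gv) + U_bs·F_u·A_nt = 282.8 kips → 212 kips.
Bolt shear governs: 159 kips.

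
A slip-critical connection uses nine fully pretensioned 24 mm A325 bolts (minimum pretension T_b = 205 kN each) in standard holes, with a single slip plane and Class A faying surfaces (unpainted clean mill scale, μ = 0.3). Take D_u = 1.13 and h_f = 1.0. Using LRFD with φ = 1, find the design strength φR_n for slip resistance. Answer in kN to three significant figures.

R_n = μ · D_u · h_f · T_b · n_s · n_b = 0.3 × 1.13 × 1.0 × 205 × 1 × 9 = 625.5 kN.
Design strength φR_n = 1 × 625.5 = 625 kN.

625 kN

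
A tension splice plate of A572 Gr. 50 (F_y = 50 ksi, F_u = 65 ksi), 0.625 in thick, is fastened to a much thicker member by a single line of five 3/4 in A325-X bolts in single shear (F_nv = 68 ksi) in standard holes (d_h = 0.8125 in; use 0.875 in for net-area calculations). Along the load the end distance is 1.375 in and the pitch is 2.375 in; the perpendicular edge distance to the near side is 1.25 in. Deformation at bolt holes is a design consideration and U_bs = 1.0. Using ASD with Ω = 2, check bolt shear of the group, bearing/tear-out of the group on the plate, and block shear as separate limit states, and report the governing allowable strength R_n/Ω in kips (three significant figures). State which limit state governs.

75.1 kips (bolt shear governs)

Bolt shear: A_b = π·0.75²/4 = 0.4418 in²; R_n = 68 × 0.4418 × 5 × 1 = 150.2 kips → 150.2 / 2 = 75.1 kips.
Bearing: edge l_c = 0.9688, r_n = 47.23 kips; interior l_c = 1.562, r_n = 73.12 kips; R_n = 47.23 + 4·73.12 = 339.7 kips → 170 kips.
Block shear: A_gv = 6.797, A_nv = 4.336, A_nt = 0.5078 in²; R_n = min(0.6F_uA_nv, 0.6F_yA_gv) + U_bs·F_u·A_nt = 202.1 kips → 101 kips.
Bolt shear governs: 75.1 kips.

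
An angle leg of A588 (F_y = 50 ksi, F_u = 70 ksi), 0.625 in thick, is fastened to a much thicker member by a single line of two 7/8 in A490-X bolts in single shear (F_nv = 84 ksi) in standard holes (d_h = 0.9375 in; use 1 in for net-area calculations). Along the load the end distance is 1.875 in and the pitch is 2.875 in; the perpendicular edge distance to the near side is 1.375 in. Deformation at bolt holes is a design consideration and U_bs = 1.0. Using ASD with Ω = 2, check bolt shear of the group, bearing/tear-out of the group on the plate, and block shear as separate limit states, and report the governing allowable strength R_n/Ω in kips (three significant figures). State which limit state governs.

Bolt shear: A_b = π·0.875²/4 = 0.6013 in²; R_n = 84 × 0.6013 × 2 × 1 = 101 kips → 101 / 2 = 50.5 kips.
Bearing: edge l_c = 1.406, r_n = 73.83 kips; interior l_c = 1.938, r_n = 91.88 kips; R_n = 73.83 + 1·91.88 = 165.7 kips → 82.9 kips.
Block shear: A_gv = 2.969, A_nv = 2.031, A_nt = 0.5469 in²; R_n = min(0.6F_uA_nv, 0.6F_yA_gv) + U_bs·F_u·A_nt = 123.6 kips → 61.8 kips.
Bolt shear governs: 50.5 kips.

50.5 kips (bolt shear governs)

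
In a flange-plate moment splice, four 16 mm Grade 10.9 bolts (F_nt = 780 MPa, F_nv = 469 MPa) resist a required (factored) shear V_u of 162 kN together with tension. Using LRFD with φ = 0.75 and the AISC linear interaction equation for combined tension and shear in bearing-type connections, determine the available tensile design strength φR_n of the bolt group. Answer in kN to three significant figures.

A_b = π·16²/4 = 201.1 mm²; f_rv = 162 × 1000 / (4 × 201.1) = 201.4 MPa.
F'_nt = 1.3 F_nt − (F_nt / φF_nv) f_rv = 1.3·780 − (780/(0.75·469))·201.4 = 567.3 MPa, capped at F_nt → F'_nt = 567.3 MPa.
R_n = F'_nt · A_b · n = 567.3 × 201.1 × 4 / 1000 = 456.3 kN.
Design strength φR_n = 0.75 × 456.3 = 342 kN.

342 kN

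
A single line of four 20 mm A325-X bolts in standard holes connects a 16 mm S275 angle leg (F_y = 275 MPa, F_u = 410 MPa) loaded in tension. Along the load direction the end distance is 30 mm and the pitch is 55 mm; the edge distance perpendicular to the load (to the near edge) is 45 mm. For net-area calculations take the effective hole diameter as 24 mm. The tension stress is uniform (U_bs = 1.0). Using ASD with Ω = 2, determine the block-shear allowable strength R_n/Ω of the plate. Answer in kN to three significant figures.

327 kN

Shear plane L_v = 30 + 3·55 = 195 mm; A_gv = 195 × 16 = 3120 mm².
A_nv = (195 − 3.5·24) × 16 = 1776 mm².
A_nt = (45 − 0.5·24) × 16 = 528 mm².
0.6 F_u A_nv = 436.9 kN; 0.6 F_y A_gv = 514.8 kN → shear rupture governs the shear term.
R_n = 436.9 + 1.0 × 410 × 528 / 1000 = 653.4 kN.
Allowable strength R_n/Ω = 653.4 / 2 = 327 kN.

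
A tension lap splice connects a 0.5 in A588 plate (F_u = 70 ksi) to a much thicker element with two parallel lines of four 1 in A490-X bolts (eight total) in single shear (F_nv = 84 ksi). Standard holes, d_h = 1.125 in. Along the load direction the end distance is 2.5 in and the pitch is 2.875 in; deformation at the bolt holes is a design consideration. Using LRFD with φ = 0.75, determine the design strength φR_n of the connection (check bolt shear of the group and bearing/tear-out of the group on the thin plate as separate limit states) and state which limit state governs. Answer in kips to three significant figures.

396 kips (bolt shear governs)

Bolt shear: A_b = π·1²/4 = 0.7854 in²; R_n = 84 × 0.7854 × 8 × 1 = 527.8 kips → 0.75 × 527.8 = 396 kips.
Bearing (1.2 l_c t F_u ≤ 2.4 d t F_u): upper limit = 2.4·1·0.5·70 = 84 kips.
  Edge l_c = 2.5 − 1.125/2 = 1.938 → r_n = 81.37 kips; interior l_c = 2.875 − 1.125 = 1.75 → r_n = 73.5 kips.
  R_n,bearing = 2·81.37 + 6·73.5 = 603.8 kips → 0.75 × 603.8 = 453 kips.
Bolt shear governs: 396 kips.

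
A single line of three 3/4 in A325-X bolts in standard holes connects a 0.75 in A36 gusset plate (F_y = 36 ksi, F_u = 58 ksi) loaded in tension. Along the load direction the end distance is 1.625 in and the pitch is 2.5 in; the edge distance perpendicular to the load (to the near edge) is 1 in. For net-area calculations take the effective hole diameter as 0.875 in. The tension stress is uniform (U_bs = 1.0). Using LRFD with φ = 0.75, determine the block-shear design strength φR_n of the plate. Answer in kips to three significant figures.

Shear plane L_v = 1.625 + 2·2.5 = 6.625 in; A_gv = 6.625 × 0.75 = 4.969 in².
A_nv = (6.625 − 2.5·0.875) × 0.75 = 3.328 in².
A_nt = (1 − 0.5·0.875) × 0.75 = 0.4219 in².
0.6 F_u A_nv = 115.8 kips; 0.6 F_y A_gv = 107.3 kips → shear yielding governs the shear term.
R_n = 107.3 + 1.0 × 58 × 0.4219 = 131.8 kips.
Design strength φR_n = 0.75 × 131.8 = 98.8 kips.

98.8 kips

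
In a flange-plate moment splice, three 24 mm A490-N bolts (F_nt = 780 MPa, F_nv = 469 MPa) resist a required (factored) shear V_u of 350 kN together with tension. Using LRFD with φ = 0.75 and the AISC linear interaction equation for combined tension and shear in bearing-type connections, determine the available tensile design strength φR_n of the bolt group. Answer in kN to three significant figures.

450 kN

A_b = π·24²/4 = 452.4 mm²; f_rv = 350 × 1000 / (3 × 452.4) = 257.9 MPa.
F'_nt = 1.3 F_nt − (F_nt / φF_nv) f_rv = 1.3·780 − (780/(0.75·469))·257.9 = 442.1 MPa, capped at F_nt → F'_nt = 442.1 MPa.
R_n = F'_nt · A_b · n = 442.1 × 452.4 × 3 / 1000 = 600 kN.
Design strength φR_n = 0.75 × 600 = 450 kN.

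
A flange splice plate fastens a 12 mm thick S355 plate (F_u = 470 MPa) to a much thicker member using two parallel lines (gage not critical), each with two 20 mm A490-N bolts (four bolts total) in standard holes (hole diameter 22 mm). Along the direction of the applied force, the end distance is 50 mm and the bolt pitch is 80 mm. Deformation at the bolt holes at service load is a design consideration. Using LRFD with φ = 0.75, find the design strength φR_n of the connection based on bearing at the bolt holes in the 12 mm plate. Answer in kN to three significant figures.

802 kN

Per bolt r_n = 1.2 l_c t F_u ≤ 2.4 d t F_u; upper limit = 2.4 × 20 × 12 × 470 / 1000 = 270.7 kN.
Edge bolt: l_c = 50 − 22/2 = 39 mm → 1.2 × 39 × 12 × 470 / 1000 = 264 → r_n = 264 kN.
Interior bolts: l_c = 80 − 22 = 58 mm → 1.2 × 58 × 12 × 470 / 1000 = 392.5 → r_n = 270.7 kN.
R_n = 2 × 264 + 2 × 270.7 = 1069 kN.
Design strength φR_n = 0.75 × 1069 = 802 kN.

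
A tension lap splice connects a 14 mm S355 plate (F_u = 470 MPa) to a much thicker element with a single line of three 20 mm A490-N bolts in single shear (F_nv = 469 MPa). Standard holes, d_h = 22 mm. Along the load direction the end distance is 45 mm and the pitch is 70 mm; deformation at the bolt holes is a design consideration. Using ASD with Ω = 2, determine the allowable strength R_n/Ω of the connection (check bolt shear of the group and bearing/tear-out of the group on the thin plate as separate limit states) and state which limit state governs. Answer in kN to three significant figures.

221 kN (bolt shear governs)

Bolt shear: A_b = π·20²/4 = 314.2 mm²; R_n = 469 × 314.2 × 3 × 1 / 1000 = 442 kN → 442 / 2 = 221 kN.
Bearing (1.2 l_c t F_u ≤ 2.4 d t F_u): upper limit = 2.4·20·14·470 / 1000 = 315.8 kN.
  Edge l_c = 45 − 22/2 = 34 → r_n = 268.5 kN; interior l_c = 70 − 22 = 48 → r_n = 315.8 kN.
  R_n,bearing = 1·268.5 + 2·315.8 = 900.1 kN → 900.1 / 2 = 450 kN.
Bolt shear governs: 221 kN.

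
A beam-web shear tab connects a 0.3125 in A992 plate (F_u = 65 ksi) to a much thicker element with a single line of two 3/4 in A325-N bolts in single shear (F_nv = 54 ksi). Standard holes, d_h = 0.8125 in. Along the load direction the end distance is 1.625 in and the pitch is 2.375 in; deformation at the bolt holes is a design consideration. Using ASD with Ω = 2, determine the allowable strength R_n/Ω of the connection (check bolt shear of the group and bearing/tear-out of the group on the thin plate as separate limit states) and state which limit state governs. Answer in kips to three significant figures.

Bolt shear: A_b = π·0.75²/4 = 0.4418 in²; R_n = 54 × 0.4418 × 2 × 1 = 47.71 kips → 47.71 / 2 = 23.9 kips.
Bearing (1.2 l_c t F_u ≤ 2.4 d t F_u): upper limit = 2.4·0.75·0.3125·65 = 36.56 kips.
  Edge l_c = 1.625 − 0.8125/2 = 1.219 → r_n = 29.71 kips; interior l_c = 2.375 − 0.8125 = 1.562 → r_n = 36.56 kips.
  R_n,bearing = 1·29.71 + 1·36.56 = 66.27 kips → 66.27 / 2 = 33.1 kips.
Bolt shear governs: 23.9 kips.

23.9 kips (bolt shear governs)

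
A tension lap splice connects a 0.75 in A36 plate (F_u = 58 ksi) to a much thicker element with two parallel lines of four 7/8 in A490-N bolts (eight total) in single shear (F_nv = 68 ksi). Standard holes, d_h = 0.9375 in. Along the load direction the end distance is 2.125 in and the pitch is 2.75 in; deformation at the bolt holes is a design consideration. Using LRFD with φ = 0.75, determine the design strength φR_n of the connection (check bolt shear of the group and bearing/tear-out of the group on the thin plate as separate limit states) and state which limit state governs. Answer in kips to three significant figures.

Bolt shear: A_b = π·0.875²/4 = 0.6013 in²; R_n = 68 × 0.6013 × 8 × 1 = 327.1 kips → 0.75 × 327.1 = 245 kips.
Bearing (1.2 l_c t F_u ≤ 2.4 d t F_u): upper limit = 2.4·0.875·0.75·58 = 91.35 kips.
  Edge l_c = 2.125 − 0.9375/2 = 1.656 → r_n = 86.46 kips; interior l_c = 2.75 − 0.9375 = 1.812 → r_n = 91.35 kips.
  R_n,bearing = 2·86.46 + 6·91.35 = 721 kips → 0.75 × 721 = 541 kips.
Bolt shear governs: 245 kips.

245 kips (bolt shear governs)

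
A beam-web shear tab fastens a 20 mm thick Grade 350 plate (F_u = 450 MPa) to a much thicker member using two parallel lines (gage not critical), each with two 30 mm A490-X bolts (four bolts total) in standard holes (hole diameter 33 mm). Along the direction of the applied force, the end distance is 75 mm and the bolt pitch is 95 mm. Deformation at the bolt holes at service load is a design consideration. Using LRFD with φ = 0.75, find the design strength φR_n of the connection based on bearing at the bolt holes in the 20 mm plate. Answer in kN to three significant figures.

1920 kN

Per bolt r_n = 1.2 l_c t F_u ≤ 2.4 d t F_u; upper limit = 2.4 × 30 × 20 × 450 / 1000 = 648 kN.
Edge bolt: l_c = 75 − 33/2 = 58.5 mm → 1.2 × 58.5 × 20 × 450 / 1000 = 631.8 → r_n = 631.8 kN.
Interior bolts: l_c = 95 − 33 = 62 mm → 1.2 × 62 × 20 × 450 / 1000 = 669.6 → r_n = 648 kN.
R_n = 2 × 631.8 + 2 × 648 = 2560 kN.
Design strength φR_n = 0.75 × 2560 = 1920 kN.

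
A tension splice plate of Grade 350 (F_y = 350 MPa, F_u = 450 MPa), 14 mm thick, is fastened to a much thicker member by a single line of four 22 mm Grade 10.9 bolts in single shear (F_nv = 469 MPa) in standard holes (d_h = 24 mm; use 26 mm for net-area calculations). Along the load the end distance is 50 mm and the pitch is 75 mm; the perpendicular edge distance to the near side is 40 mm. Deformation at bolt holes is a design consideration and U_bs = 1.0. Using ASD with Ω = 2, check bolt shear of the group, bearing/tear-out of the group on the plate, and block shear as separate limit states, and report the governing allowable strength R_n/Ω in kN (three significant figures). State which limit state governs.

357 kN (bolt shear governs)

Bolt shear: A_b = π·22²/4 = 380.1 mm²; R_n = 469 × 380.1 × 4 × 1 / 1000 = 713.1 kN → 713.1 / 2 = 357 kN.
Bearing: edge l_c = 38, r_n = 287.3 kN; interior l_c = 51, r_n = 332.6 kN; R_n = 287.3 + 3·332.6 = 1285 kN → 643 kN.
Block shear: A_gv = 3850, A_nv = 2576, A_nt = 378 mm²; R_n = min(0.6F_uA_nv, 0.6F_yA_gv) + U_bs·F_u·A_nt = 865.6 kN → 433 kN.
Bolt shear governs: 357 kN.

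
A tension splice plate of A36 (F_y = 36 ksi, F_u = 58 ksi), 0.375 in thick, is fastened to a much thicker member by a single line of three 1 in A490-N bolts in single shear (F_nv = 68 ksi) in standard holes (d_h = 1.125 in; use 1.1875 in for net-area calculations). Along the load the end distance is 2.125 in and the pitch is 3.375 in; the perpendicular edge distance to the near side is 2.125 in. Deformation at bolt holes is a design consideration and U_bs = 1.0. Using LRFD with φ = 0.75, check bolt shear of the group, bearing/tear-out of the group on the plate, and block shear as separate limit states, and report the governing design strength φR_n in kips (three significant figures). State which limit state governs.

Bolt shear: A_b = π·1²/4 = 0.7854 in²; R_n = 68 × 0.7854 × 3 × 1 = 160.2 kips → 0.75 × 160.2 = 120 kips.
Bearing: edge l_c = 1.562, r_n = 40.78 kips; interior l_c = 2.25, r_n = 52.2 kips; R_n = 40.78 + 2·52.2 = 145.2 kips → 109 kips.
Block shear: A_gv = 3.328, A_nv = 2.215, A_nt = 0.5742 in²; R_n = min(0.6F_uA_nv, 0.6F_yA_gv) + U_bs·F_u·A_nt = 105.2 kips → 78.9 kips.
Block shear governs: 78.9 kips.

78.9 kips (block shear governs)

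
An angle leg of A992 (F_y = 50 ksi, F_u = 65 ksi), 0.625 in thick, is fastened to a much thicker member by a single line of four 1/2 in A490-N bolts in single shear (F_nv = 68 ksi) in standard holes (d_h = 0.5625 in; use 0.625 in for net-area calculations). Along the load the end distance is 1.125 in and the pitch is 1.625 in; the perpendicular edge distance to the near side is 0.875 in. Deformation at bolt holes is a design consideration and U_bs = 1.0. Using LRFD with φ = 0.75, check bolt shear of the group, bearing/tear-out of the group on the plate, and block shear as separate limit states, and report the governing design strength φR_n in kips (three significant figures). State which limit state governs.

40.1 kips (bolt shear governs)

Bolt shear: A_b = π·0.5²/4 = 0.1963 in²; R_n = 68 × 0.1963 × 4 × 1 = 53.41 kips → 0.75 × 53.41 = 40.1 kips.
Bearing: edge l_c = 0.8438, r_n = 41.13 kips; interior l_c = 1.062, r_n = 48.75 kips; R_n = 41.13 + 3·48.75 = 187.4 kips → 141 kips.
Block shear: A_gv = 3.75, A_nv = 2.383, A_nt = 0.3516 in²; R_n = min(0.6F_uA_nv, 0.6F_yA_gv) + U_bs·F_u·A_nt = 115.8 kips → 86.8 kips.
Bolt shear governs: 40.1 kips.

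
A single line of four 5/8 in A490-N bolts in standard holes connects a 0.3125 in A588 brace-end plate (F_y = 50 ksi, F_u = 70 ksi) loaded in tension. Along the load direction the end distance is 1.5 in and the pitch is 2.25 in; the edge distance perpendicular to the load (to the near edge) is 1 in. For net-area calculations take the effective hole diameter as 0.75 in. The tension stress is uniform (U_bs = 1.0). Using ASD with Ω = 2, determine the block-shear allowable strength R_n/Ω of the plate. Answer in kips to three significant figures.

Shear plane L_v = 1.5 + 3·2.25 = 8.25 in; A_gv = 8.25 × 0.3125 = 2.578 in².
A_nv = (8.25 − 3.5·0.75) × 0.3125 = 1.758 in².
A_nt = (1 − 0.5·0.75) × 0.3125 = 0.1953 in².
0.6 F_u A_nv = 73.83 kips; 0.6 F_y A_gv = 77.34 kips → shear rupture governs the shear term.
R_n = 73.83 + 1.0 × 70 × 0.1953 = 87.5 kips.
Allowable strength R_n/Ω = 87.5 / 2 = 43.8 kips.

43.8 kips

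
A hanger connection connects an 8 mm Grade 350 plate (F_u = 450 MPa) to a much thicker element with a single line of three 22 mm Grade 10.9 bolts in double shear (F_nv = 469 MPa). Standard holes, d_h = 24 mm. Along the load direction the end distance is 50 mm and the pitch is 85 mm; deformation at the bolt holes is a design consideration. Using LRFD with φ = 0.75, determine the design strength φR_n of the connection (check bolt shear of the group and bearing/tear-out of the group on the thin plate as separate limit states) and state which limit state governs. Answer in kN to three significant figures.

Bolt shear: A_b = π·22²/4 = 380.1 mm²; R_n = 469 × 380.1 × 3 × 2 / 1000 = 1070 kN → 0.75 × 1070 = 802 kN.
Bearing (1.2 l_c t F_u ≤ 2.4 d t F_u): upper limit = 2.4·22·8·450 / 1000 = 190.1 kN.
  Edge l_c = 50 − 24/2 = 38 → r_n = 164.2 kN; interior l_c = 85 − 24 = 61 → r_n = 190.1 kN.
  R_n,bearing = 1·164.2 + 2·190.1 = 544.3 kN → 0.75 × 544.3 = 408 kN.
Bearing governs: 408 kN.

408 kN (bearing governs)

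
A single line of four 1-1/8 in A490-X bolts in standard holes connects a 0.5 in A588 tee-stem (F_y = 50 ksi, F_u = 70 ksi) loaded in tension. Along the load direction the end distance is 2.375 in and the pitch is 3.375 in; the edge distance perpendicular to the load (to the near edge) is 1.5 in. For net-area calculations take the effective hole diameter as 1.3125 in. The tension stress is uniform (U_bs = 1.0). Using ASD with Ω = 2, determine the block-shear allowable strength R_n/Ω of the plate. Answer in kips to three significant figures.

97.8 kips

Shear plane L_v = 2.375 + 3·3.375 = 12.5 in; A_gv = 12.5 × 0.5 = 6.25 in².
A_nv = (12.5 − 3.5·1.3125) × 0.5 = 3.953 in².
A_nt = (1.5 − 0.5·1.3125) × 0.5 = 0.4219 in².
0.6 F_u A_nv = 166 kips; 0.6 F_y A_gv = 187.5 kips → shear rupture governs the shear term.
R_n = 166 + 1.0 × 70 × 0.4219 = 195.6 kips.
Allowable strength R_n/Ω = 195.6 / 2 = 97.8 kips.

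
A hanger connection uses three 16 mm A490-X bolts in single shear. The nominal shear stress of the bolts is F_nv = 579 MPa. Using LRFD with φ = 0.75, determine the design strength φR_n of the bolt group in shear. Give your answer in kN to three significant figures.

A_b = π × 16² / 4 = 201.1 mm².
R_n = F_nv · A_b · n · n_s = 579 × 201.1 × 3 × 1 / 1000 = 349.2 kN.
Design strength φR_n = 0.75 × 349.2 = 262 kN.

262 kN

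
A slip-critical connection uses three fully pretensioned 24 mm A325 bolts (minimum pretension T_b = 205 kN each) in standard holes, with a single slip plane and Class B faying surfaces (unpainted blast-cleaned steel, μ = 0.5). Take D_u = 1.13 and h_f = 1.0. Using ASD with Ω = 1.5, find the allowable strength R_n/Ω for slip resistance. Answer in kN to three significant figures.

R_n = μ · D_u · h_f · T_b · n_s · n_b = 0.5 × 1.13 × 1.0 × 205 × 1 × 3 = 347.5 kN.
Allowable strength R_n/Ω = 347.5 / 1.5 = 232 kN.

232 kN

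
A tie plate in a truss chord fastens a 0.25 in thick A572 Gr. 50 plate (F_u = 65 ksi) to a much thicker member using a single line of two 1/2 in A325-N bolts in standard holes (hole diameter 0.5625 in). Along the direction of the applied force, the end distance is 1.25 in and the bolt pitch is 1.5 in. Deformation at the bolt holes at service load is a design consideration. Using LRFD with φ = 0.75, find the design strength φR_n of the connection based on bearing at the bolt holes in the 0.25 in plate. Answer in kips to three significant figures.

27.9 kips

Per bolt r_n = 1.2 l_c t F_u ≤ 2.4 d t F_u; upper limit = 2.4 × 0.5 × 0.25 × 65 = 19.5 kips.
Edge bolt: l_c = 1.25 − 0.5625/2 = 0.9688 in → 1.2 × 0.9688 × 0.25 × 65 = 18.89 → r_n = 18.89 kips.
Interior bolts: l_c = 1.5 − 0.5625 = 0.9375 in → 1.2 × 0.9375 × 0.25 × 65 = 18.28 → r_n = 18.28 kips.
R_n = 1 × 18.89 + 1 × 18.28 = 37.17 kips.
Design strength φR_n = 0.75 × 37.17 = 27.9 kips.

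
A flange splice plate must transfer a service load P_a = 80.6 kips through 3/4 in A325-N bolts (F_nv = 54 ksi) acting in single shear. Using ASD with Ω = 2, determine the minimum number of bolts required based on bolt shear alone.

7 bolts

A_b = π·0.75²/4 = 0.4418 in².
Per-bolt allowable strength R_n/Ω = 54 × 0.4418 × 1 / 2 = 11.93 kips.
n ≥ 80.6 / 11.93 = 6.757 → use 7 bolts.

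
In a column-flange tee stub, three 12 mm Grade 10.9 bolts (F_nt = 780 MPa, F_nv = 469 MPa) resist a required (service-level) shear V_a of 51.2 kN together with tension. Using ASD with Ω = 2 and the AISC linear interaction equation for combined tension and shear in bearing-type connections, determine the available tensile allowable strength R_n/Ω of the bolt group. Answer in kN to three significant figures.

86.9 kN

A_b = π·12²/4 = 113.1 mm²; f_rv = 51.2 × 1000 / (3 × 113.1) = 150.9 MPa.
F'_nt = 1.3 F_nt − (Ω F_nt / F_nv) f_rv = 1.3·780 − (2·780/469)·150.9 = 512.1 MPa, capped at F_nt → F'_nt = 512.1 MPa.
R_n = F'_nt · A_b · n = 512.1 × 113.1 × 3 / 1000 = 173.7 kN.
Allowable strength R_n/Ω = 173.7 / 2 = 86.9 kN.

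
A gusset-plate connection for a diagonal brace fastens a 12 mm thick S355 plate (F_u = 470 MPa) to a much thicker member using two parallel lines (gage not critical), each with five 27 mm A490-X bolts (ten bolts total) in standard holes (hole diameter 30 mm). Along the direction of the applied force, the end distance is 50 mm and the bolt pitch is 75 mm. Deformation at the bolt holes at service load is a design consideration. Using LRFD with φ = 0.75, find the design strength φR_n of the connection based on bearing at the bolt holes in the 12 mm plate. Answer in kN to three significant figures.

2180 kN

Per bolt r_n = 1.2 l_c t F_u ≤ 2.4 d t F_u; upper limit = 2.4 × 27 × 12 × 470 / 1000 = 365.5 kN.
Edge bolt: l_c = 50 − 30/2 = 35 mm → 1.2 × 35 × 12 × 470 / 1000 = 236.9 → r_n = 236.9 kN.
Interior bolts: l_c = 75 − 30 = 45 mm → 1.2 × 45 × 12 × 470 / 1000 = 304.6 → r_n = 304.6 kN.
R_n = 2 × 236.9 + 8 × 304.6 = 2910 kN.
Design strength φR_n = 0.75 × 2910 = 2180 kN.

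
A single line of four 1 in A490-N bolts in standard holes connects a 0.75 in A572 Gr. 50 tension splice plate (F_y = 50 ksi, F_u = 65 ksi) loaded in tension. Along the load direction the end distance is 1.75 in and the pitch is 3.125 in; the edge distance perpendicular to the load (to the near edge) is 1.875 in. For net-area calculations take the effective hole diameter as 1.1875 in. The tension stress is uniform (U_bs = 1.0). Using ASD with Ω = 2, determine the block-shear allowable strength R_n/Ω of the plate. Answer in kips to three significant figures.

Shear plane L_v = 1.75 + 3·3.125 = 11.12 in; A_gv = 11.12 × 0.75 = 8.344 in².
A_nv = (11.12 − 3.5·1.1875) × 0.75 = 5.227 in².
A_nt = (1.875 − 0.5·1.1875) × 0.75 = 0.9609 in².
0.6 F_u A_nv = 203.8 kips; 0.6 F_y A_gv = 250.3 kips → shear rupture governs the shear term.
R_n = 203.8 + 1.0 × 65 × 0.9609 = 266.3 kips.
Allowable strength R_n/Ω = 266.3 / 2 = 133 kips.

133 kips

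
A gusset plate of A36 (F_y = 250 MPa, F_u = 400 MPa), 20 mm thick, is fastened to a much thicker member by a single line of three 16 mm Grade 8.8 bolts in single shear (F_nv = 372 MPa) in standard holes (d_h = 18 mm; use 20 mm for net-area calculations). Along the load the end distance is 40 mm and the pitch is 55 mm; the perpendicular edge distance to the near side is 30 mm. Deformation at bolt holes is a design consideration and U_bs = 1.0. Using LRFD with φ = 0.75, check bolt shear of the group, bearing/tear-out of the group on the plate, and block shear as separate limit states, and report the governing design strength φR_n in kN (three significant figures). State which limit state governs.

168 kN (bolt shear governs)

Bolt shear: A_b = π·16²/4 = 201.1 mm²; R_n = 372 × 201.1 × 3 × 1 / 1000 = 224.4 kN → 0.75 × 224.4 = 168 kN.
Bearing: edge l_c = 31, r_n = 297.6 kN; interior l_c = 37, r_n = 307.2 kN; R_n = 297.6 + 2·307.2 = 912 kN → 684 kN.
Block shear: A_gv = 3000, A_nv = 2000, A_nt = 400 mm²; R_n = min(0.6F_uA_nv, 0.6F_yA_gv) + U_bs·F_u·A_nt = 610 kN → 458 kN.
Bolt shear governs: 168 kN.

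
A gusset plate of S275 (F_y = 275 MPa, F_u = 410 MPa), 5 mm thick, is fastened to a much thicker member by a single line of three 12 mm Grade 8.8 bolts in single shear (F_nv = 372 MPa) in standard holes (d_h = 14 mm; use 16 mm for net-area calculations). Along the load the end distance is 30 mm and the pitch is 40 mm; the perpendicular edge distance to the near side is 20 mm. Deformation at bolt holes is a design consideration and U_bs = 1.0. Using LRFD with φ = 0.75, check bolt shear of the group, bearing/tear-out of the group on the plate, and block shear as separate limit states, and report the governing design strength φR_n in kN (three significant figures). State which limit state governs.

Bolt shear: A_b = π·12²/4 = 113.1 mm²; R_n = 372 × 113.1 × 3 × 1 / 1000 = 126.2 kN → 0.75 × 126.2 = 94.7 kN.
Bearing: edge l_c = 23, r_n = 56.58 kN; interior l_c = 26, r_n = 59.04 kN; R_n = 56.58 + 2·59.04 = 174.7 kN → 131 kN.
Block shear: A_gv = 550, A_nv = 350, A_nt = 60 mm²; R_n = min(0.6F_uA_nv, 0.6F_yA_gv) + U_bs·F_u·A_nt = 110.7 kN → 83 kN.
Block shear governs: 83 kN.

83 kN (block shear governs)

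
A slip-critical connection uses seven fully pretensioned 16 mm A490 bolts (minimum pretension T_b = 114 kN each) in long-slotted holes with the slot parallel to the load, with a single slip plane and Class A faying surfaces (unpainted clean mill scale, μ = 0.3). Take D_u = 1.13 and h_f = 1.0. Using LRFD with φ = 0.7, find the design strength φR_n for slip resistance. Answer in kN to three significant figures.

189 kN

R_n = μ · D_u · h_f · T_b · n_s · n_b = 0.3 × 1.13 × 1.0 × 114 × 1 × 7 = 270.5 kN.
Design strength φR_n = 0.7 × 270.5 = 189 kN.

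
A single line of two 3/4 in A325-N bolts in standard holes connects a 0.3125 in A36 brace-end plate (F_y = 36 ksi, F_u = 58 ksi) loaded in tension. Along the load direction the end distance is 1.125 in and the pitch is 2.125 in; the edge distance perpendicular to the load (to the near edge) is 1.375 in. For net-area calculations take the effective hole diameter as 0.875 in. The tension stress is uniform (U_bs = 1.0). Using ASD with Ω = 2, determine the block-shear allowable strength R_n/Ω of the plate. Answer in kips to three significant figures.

Shear plane L_v = 1.125 + 1·2.125 = 3.25 in; A_gv = 3.25 × 0.3125 = 1.016 in².
A_nv = (3.25 − 1.5·0.875) × 0.3125 = 0.6055 in².
A_nt = (1.375 − 0.5·0.875) × 0.3125 = 0.293 in².
0.6 F_u A_nv = 21.07 kips; 0.6 F_y A_gv = 21.94 kips → shear rupture governs the shear term.
R_n = 21.07 + 1.0 × 58 × 0.293 = 38.06 kips.
Allowable strength R_n/Ω = 38.06 / 2 = 19 kips.

19 kips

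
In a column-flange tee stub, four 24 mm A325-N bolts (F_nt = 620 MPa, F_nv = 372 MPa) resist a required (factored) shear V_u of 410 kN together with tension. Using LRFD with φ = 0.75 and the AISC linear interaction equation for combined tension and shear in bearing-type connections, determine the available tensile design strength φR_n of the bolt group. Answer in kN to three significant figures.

411 kN

A_b = π·24²/4 = 452.4 mm²; f_rv = 410 × 1000 / (4 × 452.4) = 226.6 MPa.
F'_nt = 1.3 F_nt − (F_nt / φF_nv) f_rv = 1.3·620 − (620/(0.75·372))·226.6 = 302.5 MPa, capped at F_nt → F'_nt = 302.5 MPa.
R_n = F'_nt · A_b · n = 302.5 × 452.4 × 4 / 1000 = 547.4 kN.
Design strength φR_n = 0.75 × 547.4 = 411 kN.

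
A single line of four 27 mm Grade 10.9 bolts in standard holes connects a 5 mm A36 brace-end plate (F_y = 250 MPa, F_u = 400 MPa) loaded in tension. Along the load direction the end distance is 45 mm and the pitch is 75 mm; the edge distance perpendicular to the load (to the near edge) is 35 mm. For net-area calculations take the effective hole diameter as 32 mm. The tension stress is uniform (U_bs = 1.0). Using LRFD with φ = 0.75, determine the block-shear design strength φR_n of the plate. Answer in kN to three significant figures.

171 kN

Shear plane L_v = 45 + 3·75 = 270 mm; A_gv = 270 × 5 = 1350 mm².
A_nv = (270 − 3.5·32) × 5 = 790 mm².
A_nt = (35 − 0.5·32) × 5 = 95 mm².
0.6 F_u A_nv = 189.6 kN; 0.6 F_y A_gv = 202.5 kN → shear rupture governs the shear term.
R_n = 189.6 + 1.0 × 400 × 95 / 1000 = 227.6 kN.
Design strength φR_n = 0.75 × 227.6 = 171 kN.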